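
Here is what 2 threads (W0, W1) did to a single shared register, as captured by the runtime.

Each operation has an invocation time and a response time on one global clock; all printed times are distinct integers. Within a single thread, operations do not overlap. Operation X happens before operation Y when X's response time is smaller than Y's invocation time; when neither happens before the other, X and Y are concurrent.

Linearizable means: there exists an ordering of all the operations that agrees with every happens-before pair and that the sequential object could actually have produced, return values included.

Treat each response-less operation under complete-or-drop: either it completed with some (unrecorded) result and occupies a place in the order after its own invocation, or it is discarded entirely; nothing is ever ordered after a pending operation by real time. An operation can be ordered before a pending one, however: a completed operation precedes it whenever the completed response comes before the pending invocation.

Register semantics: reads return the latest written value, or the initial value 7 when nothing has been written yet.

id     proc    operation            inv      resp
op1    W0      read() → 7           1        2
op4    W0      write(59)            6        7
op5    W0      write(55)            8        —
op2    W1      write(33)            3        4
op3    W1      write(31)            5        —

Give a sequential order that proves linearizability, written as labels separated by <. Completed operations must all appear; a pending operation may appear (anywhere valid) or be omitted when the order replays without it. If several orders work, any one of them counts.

op1 < op2 < op3 < op4

step 1: op1 read() → 7 — value 7
step 2: op2 write(33) — value 33
step 3: op3 write(31) (pending, included) — value 31
step 4: op4 write(59) — value 59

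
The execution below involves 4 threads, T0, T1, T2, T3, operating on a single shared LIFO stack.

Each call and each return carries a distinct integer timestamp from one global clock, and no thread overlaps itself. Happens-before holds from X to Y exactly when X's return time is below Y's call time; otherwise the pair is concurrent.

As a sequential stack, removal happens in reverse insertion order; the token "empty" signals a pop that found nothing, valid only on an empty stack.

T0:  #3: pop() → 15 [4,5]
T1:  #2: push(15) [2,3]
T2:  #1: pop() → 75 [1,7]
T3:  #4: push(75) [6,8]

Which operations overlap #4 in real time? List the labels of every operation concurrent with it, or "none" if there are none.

#1

#4 runs from 6 to 8; window-overlapping ops are concurrent
#1 [1,7]: concurrent
#2 [2,3]: before
#3 [4,5]: before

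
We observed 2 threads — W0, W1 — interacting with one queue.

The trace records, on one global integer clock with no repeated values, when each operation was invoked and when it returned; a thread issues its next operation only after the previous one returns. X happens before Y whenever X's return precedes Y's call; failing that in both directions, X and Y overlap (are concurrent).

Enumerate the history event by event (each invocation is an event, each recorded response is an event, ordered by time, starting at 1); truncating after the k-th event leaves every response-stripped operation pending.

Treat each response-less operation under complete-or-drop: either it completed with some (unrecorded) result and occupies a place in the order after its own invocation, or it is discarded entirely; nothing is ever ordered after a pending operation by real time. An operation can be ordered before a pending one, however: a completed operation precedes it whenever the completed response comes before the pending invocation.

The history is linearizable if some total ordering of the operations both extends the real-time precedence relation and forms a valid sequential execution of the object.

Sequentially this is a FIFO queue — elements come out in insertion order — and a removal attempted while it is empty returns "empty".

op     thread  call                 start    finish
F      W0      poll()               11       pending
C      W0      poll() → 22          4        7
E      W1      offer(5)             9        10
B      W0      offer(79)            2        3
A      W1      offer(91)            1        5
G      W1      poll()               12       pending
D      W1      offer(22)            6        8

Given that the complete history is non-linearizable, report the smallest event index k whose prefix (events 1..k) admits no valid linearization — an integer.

7

events 1..6 are still linearizable — one witness is A, B:
1. A offer(91), leaving queue <91>
2. B offer(79), leaving queue <91,79>
include event 7 — C responding at 7 — and every candidate order breaks
no escape via the 1 pending operation (D): every completion choice fails
one such order, A, B, C (pending dropped), breaks at step 3 where C poll() → 22 is illegal
one such order, B, A, C (pending dropped), breaks at step 3 where C poll() → 22 is illegal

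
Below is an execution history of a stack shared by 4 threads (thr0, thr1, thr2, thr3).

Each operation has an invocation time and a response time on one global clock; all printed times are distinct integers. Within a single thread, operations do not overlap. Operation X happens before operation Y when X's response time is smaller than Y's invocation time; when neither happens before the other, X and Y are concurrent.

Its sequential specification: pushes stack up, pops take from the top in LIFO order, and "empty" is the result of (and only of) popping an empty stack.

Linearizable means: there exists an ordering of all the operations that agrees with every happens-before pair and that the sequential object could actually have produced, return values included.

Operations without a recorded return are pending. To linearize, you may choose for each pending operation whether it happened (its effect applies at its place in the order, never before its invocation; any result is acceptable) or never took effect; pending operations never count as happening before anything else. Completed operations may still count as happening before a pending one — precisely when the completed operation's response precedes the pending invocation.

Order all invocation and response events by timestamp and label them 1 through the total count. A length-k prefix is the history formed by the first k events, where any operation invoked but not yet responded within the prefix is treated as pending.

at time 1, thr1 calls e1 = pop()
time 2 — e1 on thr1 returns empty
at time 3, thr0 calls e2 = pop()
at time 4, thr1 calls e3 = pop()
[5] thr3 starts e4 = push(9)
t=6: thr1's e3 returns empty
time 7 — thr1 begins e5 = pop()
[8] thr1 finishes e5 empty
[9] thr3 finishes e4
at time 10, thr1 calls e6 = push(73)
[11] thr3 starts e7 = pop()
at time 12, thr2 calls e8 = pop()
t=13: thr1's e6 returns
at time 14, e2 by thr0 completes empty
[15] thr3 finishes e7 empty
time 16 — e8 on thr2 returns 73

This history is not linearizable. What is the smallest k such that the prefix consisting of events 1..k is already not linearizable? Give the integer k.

a valid linearization of events 1..15 exists, for instance e1, e2, e3, e5, e4, e8, e7, e6:
after step 1 (e1 pop() → empty): stack <>
after step 2 (e2 pop() → empty): stack <>
after step 3 (e3 pop() → empty): stack <>
after step 4 (e5 pop() → empty): stack <>
after step 5 (e4 push(9)): stack <9>
after step 6 (e8 pop() (pending, included)): stack <>
after step 7 (e7 pop() → empty): stack <>
after step 8 (e6 push(73)): stack <73>
with event 16 included (e8 responding at time 16), all real-time-consistent orders fail
sample order e1, e2, e3, e4, e5, e6, e7, e8 stalls at step 5 — e5 pop() → empty has no legal effect
sample order e1, e2, e3, e4, e5, e6, e8, e7 stalls at step 5 — e5 pop() → empty has no legal effect

16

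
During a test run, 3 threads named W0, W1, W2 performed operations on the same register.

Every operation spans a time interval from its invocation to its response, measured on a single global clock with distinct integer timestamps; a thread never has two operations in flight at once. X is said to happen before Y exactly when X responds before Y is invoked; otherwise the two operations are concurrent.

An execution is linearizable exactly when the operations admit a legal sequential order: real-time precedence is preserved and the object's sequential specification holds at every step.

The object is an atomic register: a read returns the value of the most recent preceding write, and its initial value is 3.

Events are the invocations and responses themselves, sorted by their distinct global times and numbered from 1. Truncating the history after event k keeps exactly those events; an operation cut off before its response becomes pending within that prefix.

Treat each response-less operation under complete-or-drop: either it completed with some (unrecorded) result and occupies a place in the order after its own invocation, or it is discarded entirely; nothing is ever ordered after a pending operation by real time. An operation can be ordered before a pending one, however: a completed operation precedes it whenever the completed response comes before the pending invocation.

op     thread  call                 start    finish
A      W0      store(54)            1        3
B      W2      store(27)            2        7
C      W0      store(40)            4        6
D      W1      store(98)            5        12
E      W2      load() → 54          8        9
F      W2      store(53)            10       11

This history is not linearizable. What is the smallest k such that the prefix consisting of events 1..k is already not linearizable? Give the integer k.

events 1..8 are linearizable, e.g. via A, B, C:
step 1: A store(54) — value 54
step 2: B store(27) — value 27
step 3: C store(40) — value 40
adding event 9 (E responds at 9) leaves no legal real-time order
every completion of the 1 pending operation (D) was checked; none linearizes
take A, B, C, E (pending dropped): step 4 already fails, because E load() → 54 cannot occur there
take A, C, B, E (pending dropped): step 4 already fails, because E load() → 54 cannot occur there

9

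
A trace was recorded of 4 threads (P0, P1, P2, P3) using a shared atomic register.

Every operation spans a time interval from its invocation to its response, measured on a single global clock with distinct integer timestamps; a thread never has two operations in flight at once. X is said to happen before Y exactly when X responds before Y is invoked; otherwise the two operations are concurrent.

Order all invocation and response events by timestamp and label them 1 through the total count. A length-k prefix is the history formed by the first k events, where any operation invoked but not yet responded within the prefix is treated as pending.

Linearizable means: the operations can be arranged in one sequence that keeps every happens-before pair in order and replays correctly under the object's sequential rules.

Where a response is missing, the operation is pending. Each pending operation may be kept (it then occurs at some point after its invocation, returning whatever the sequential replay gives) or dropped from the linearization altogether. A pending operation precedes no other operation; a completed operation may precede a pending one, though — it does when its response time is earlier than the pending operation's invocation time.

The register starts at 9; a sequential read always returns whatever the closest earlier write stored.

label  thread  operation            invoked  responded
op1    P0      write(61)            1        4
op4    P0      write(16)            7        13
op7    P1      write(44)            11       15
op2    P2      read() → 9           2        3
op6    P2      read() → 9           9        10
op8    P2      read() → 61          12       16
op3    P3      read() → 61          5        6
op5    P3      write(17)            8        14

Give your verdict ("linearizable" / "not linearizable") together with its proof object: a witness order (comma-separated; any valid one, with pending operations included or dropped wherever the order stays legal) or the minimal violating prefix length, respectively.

cut after 9 events: linearizable; cut after 10 events (op6 responds, time 10): not linearizable
2 orders of the 4 completed atomic register ops respect real time; none is legal
no escape via the 2 pending operations (op4, op5): every completion choice fails
take op1, op2, op3, op6 (pending dropped): step 2 already fails, because op2 read() → 9 cannot occur there
take op2, op1, op3, op6 (pending dropped): step 4 already fails, because op6 read() → 9 cannot occur there

not linearizable — minimal violating prefix: 10 events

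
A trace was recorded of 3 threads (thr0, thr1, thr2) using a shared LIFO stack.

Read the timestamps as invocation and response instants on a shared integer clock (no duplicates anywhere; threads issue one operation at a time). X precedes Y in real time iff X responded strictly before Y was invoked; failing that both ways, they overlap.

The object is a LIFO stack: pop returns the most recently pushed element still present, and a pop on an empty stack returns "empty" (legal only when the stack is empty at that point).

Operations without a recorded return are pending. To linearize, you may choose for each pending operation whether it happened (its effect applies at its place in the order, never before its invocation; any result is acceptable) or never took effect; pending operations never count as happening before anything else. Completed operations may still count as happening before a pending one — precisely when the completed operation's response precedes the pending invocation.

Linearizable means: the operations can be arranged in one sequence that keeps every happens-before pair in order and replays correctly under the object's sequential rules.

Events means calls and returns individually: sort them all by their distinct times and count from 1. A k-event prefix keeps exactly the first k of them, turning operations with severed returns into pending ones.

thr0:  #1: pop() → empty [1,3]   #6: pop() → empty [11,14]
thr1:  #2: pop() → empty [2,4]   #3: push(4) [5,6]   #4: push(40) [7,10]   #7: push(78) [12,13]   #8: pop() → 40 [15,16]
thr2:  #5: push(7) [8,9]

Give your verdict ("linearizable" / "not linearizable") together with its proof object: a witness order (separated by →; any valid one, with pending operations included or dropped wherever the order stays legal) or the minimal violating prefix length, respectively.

not linearizable — minimal violating prefix: 14 events

events 1..13 are fine; event 14 — the response of #6 at time 14 — makes the prefix non-linearizable
7 completed operations, 8 real-time-consistent orders — every LIFO stack replay fails
take #1, #2, #3, #4, #5, #6, #7: step 6 already fails, because #6 pop() → empty cannot occur there
take #1, #2, #3, #4, #5, #7, #6: step 7 already fails, because #6 pop() → empty cannot occur there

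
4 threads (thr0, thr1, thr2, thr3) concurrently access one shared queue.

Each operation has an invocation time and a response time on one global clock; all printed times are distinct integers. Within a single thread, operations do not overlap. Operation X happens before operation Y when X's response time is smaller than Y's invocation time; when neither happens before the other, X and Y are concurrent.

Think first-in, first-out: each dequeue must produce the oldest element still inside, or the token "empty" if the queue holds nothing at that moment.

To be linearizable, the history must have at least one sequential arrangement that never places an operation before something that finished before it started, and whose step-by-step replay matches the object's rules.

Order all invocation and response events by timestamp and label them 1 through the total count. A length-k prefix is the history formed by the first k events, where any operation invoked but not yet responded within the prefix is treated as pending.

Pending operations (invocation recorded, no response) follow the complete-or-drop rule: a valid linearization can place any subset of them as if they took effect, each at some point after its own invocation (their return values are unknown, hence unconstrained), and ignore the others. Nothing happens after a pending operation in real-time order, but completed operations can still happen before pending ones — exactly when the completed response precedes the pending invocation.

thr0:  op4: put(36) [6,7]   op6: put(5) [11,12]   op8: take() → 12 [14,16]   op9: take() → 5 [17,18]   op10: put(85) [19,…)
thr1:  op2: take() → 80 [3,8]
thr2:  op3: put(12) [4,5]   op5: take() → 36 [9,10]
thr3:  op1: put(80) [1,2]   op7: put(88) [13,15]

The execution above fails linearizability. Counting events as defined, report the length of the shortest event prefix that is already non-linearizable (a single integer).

events 1..9 are linearizable; a witness order is op1, op2, op3, op4:
step 1: op1 put(80) — queue <80>
step 2: op2 take() → 80 — queue <>
step 3: op3 put(12) — queue <12>
step 4: op4 put(36) — queue <12,36>
event 10 — op5's response, time 10 — after it, nothing linearizes
take op1, op2, op3, op4, op5: step 5 already fails, because op5 take() → 36 cannot occur there
take op1, op3, op2, op4, op5: step 5 already fails, because op5 take() → 36 cannot occur there

10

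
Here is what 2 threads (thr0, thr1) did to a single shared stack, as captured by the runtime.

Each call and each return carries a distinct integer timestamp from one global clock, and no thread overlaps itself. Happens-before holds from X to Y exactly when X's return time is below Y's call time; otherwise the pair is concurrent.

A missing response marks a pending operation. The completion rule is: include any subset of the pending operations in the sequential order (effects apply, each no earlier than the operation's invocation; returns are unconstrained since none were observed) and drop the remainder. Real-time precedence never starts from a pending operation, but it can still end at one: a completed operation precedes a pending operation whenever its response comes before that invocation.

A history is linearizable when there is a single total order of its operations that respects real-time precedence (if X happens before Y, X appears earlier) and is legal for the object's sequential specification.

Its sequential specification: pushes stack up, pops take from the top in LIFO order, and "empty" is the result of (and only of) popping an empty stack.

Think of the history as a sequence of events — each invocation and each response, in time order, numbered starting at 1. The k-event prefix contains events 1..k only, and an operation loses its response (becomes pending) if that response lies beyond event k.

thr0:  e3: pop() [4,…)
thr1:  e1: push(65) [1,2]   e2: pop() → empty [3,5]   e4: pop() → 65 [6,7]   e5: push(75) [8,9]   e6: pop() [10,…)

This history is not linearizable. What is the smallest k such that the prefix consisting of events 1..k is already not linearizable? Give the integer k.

events 1..6 are still linearizable — one witness is e1, e3, e2:
after step 1 (e1 push(65)): stack <65>
after step 2 (e3 pop() (pending, included)): stack <>
after step 3 (e2 pop() → empty): stack <>
adding event 7 (e4 responds at 7) leaves no legal real-time order
no completion choice of the 1 pending operation (e3) rescues it — every subset was tried
take e1, e2, e4 (pending dropped): step 2 already fails, because e2 pop() → empty cannot occur there

7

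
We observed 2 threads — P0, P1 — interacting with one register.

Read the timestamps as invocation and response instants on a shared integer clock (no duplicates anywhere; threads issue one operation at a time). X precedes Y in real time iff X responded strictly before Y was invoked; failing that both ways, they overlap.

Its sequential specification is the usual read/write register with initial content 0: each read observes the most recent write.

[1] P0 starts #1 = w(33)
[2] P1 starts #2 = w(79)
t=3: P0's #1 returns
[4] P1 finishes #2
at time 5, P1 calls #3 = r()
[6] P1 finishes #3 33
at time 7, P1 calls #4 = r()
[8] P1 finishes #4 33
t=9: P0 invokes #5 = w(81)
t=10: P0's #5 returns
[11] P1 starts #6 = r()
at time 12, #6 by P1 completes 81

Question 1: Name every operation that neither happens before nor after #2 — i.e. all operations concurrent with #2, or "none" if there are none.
#1

#2 spans [2,4]; an op avoiding the whole window 2..4 is ordered, any other is concurrent
#1 [1,3]: concurrent
#3 [5,6]: after
#4 [7,8]: after
#5 [9,10]: after
#6 [11,12]: after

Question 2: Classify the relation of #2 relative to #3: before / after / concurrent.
before

#2 spans [2,4], #3 spans [5,6]
resp(#2)=4 < inv(#3)=5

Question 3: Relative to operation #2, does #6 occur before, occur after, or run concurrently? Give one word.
after

#6 spans [11,12], #2 spans [2,4]
resp(#2)=4 < inv(#6)=11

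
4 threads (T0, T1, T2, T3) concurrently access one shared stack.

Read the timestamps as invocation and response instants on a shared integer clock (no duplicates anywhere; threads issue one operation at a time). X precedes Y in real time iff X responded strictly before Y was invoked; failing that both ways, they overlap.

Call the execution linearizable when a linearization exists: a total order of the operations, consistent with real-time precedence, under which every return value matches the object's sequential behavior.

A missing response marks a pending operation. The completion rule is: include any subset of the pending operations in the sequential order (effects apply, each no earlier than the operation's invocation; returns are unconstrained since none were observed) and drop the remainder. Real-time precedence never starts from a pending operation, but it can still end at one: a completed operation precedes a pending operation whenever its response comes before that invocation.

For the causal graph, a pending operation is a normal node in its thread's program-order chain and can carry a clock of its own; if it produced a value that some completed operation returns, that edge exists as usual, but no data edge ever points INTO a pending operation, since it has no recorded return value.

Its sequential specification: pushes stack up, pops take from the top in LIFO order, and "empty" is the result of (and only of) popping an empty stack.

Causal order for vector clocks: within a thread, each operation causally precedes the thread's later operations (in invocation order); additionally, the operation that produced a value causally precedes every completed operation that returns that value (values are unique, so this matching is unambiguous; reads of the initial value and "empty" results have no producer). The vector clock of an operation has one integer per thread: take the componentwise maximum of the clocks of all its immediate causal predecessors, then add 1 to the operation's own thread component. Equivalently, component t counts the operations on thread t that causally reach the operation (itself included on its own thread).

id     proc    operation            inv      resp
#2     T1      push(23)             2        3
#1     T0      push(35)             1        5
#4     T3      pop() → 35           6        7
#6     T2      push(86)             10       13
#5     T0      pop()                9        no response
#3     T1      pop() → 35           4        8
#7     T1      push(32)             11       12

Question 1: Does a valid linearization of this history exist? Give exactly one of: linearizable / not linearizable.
prefix check: 1..7 passes, 1..8 fails once #3's time-8 response joins
every one of the 5 real-time-consistent orders over 4 completed stack ops fails the sequential spec
for example #1, #2, #3, #4 fails at step 3: #3 pop() → 35 is not legal there
for example #1, #2, #4, #3 fails at step 3: #4 pop() → 35 is not legal there

not linearizable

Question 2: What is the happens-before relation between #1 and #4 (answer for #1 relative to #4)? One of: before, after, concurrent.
Answer: before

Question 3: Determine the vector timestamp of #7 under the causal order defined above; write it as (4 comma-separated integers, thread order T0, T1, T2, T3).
Answer: (1, 3, 0, 0)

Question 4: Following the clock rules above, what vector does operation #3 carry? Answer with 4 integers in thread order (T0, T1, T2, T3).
Answer: (1, 2, 0, 0)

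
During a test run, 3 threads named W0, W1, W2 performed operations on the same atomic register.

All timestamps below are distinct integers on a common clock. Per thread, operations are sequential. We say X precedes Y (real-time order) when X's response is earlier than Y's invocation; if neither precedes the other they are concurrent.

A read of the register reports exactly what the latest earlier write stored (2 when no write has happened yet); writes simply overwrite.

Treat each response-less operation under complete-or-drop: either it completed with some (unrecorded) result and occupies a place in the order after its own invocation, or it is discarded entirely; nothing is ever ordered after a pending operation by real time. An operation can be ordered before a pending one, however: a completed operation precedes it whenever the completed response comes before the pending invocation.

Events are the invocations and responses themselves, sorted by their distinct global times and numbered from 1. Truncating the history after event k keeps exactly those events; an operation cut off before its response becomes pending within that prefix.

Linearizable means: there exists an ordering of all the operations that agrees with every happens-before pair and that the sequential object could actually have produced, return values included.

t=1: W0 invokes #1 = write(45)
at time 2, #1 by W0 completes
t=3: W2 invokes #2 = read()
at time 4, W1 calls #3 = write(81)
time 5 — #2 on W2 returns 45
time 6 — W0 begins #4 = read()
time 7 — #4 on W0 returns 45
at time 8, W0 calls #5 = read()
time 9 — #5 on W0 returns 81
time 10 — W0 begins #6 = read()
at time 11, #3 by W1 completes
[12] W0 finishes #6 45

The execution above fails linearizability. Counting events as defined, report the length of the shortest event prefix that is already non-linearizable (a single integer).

12

events 1..11 are linearizable; a witness order is #1, #2, #4, #3, #5:
1. #1 write(45), leaving value 45
2. #2 read() → 45, leaving value 45
3. #4 read() → 45, leaving value 45
4. #3 write(81), leaving value 81
5. #5 read() → 81, leaving value 81
include event 12 — #6 responding at 12 — and every candidate order breaks
sample order #1, #2, #3, #4, #5, #6 stalls at step 4 — #4 read() → 45 has no legal effect
sample order #1, #2, #4, #3, #5, #6 stalls at step 6 — #6 read() → 45 has no legal effect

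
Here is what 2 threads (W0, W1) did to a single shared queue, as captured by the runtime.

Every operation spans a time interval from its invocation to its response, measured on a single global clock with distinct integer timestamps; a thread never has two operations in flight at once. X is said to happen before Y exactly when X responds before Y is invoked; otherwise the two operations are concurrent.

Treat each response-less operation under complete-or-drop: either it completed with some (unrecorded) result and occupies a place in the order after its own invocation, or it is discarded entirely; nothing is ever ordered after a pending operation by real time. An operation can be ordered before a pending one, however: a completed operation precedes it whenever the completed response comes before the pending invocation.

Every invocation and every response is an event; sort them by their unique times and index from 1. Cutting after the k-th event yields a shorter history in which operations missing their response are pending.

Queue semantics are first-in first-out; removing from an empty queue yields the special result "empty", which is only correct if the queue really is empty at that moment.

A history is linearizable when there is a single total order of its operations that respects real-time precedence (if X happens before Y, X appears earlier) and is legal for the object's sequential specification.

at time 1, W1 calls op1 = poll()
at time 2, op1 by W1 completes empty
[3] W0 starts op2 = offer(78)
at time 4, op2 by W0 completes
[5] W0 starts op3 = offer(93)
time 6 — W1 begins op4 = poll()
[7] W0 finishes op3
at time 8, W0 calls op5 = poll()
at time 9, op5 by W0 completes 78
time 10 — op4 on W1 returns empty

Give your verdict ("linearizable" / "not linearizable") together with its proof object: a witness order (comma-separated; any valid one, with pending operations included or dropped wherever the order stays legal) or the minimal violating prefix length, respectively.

already the first 10 events (up to op4's response at time 10) admit no linearization; the first 9 still do
every one of the 3 real-time-consistent orders over 5 completed queue ops fails the sequential spec
one such order, op1, op2, op3, op4, op5, breaks at step 4 where op4 poll() → empty is illegal
one such order, op1, op2, op3, op5, op4, breaks at step 5 where op4 poll() → empty is illegal

not linearizable — minimal violating prefix: 10 events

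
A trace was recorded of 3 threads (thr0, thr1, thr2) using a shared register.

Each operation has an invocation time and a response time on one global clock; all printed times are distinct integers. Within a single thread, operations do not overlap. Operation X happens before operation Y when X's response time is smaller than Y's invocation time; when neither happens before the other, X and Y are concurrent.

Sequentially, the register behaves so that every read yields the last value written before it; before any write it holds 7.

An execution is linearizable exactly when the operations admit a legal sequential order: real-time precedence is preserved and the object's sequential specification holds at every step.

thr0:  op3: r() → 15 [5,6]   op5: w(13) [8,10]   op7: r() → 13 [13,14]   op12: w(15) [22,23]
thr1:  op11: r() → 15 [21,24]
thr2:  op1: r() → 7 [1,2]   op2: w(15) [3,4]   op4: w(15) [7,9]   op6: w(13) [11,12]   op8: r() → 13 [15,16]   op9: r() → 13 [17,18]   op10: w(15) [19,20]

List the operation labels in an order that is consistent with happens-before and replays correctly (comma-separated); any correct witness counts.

step 1: op1 r() → 7 — value 7
step 2: op2 w(15) — value 15
step 3: op3 r() → 15 — value 15
step 4: op4 w(15) — value 15
step 5: op5 w(13) — value 13
step 6: op6 w(13) — value 13
step 7: op7 r() → 13 — value 13
step 8: op8 r() → 13 — value 13
step 9: op9 r() → 13 — value 13
step 10: op10 w(15) — value 15
step 11: op11 r() → 15 — value 15
step 12: op12 w(15) — value 15

op1, op2, op3, op4, op5, op6, op7, op8, op9, op10, op11, op12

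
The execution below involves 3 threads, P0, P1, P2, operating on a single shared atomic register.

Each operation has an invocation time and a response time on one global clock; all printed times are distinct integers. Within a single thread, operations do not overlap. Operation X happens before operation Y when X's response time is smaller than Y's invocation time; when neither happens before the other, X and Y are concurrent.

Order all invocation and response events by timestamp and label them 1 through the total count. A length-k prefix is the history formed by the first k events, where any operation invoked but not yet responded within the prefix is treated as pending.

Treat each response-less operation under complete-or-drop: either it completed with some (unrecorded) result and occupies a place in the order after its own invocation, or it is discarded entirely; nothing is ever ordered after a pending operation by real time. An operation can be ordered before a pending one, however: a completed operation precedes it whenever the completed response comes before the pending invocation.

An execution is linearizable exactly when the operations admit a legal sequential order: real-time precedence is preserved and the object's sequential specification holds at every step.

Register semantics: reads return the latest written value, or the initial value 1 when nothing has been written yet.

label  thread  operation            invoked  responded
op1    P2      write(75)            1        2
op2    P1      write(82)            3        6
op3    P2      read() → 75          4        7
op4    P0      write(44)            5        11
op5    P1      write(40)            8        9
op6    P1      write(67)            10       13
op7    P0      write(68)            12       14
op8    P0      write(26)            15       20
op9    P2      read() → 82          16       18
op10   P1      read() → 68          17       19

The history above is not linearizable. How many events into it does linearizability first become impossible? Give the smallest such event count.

18

one valid order for events 1..17 is op1, op3, op2, op4, op5, op6, op7:
1. op1 write(75), leaving value 75
2. op3 read() → 75, leaving value 75
3. op2 write(82), leaving value 82
4. op4 write(44), leaving value 44
5. op5 write(40), leaving value 40
6. op6 write(67), leaving value 67
7. op7 write(68), leaving value 68
with event 18 included (op9 responding at time 18), all real-time-consistent orders fail
include/drop combinations of the 2 pending operations (op8, op10) were all tried; none helps
for example op1, op2, op3, op4, op5, op6, op7, op9 (pending dropped) fails at step 3: op3 read() → 75 is not legal there
for example op1, op2, op3, op4, op5, op7, op6, op9 (pending dropped) fails at step 3: op3 read() → 75 is not legal there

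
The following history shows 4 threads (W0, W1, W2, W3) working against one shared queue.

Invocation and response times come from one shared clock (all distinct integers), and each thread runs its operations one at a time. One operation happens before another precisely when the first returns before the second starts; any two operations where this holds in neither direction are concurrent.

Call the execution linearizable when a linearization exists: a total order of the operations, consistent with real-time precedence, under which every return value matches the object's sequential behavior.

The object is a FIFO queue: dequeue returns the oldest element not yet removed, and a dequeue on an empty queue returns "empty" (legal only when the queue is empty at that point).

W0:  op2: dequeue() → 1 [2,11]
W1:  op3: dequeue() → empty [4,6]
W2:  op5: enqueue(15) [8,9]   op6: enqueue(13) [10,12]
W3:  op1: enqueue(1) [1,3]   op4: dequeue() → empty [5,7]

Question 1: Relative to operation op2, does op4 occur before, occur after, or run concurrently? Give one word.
op4 spans [5,7], op2 spans [2,11]
the intervals overlap in both directions

concurrent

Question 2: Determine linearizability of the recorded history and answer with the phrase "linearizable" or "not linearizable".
witness order: op1, op2, op3, op4, op5, op6
1. op1 enqueue(1), leaving queue <1>
2. op2 dequeue() → 1, leaving queue <>
3. op3 dequeue() → empty, leaving queue <>
4. op4 dequeue() → empty, leaving queue <>
5. op5 enqueue(15), leaving queue <15>
6. op6 enqueue(13), leaving queue <15,13>

linearizable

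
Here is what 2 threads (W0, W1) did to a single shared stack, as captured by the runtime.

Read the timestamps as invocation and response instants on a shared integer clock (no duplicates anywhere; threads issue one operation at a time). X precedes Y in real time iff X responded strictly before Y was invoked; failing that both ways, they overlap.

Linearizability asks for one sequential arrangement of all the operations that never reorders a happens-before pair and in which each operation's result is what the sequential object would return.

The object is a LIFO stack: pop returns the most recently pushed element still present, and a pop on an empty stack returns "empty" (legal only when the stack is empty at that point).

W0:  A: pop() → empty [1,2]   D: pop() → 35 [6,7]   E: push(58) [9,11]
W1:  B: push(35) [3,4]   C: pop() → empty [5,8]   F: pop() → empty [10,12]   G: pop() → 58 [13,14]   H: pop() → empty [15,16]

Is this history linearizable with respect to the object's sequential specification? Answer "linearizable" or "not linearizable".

linearizable

one valid linearization: A, B, D, C, F, E, G, H
step 1: A pop() → empty — stack <>
step 2: B push(35) — stack <35>
step 3: D pop() → 35 — stack <>
step 4: C pop() → empty — stack <>
step 5: F pop() → empty — stack <>
step 6: E push(58) — stack <58>
step 7: G pop() → 58 — stack <>
step 8: H pop() → empty — stack <>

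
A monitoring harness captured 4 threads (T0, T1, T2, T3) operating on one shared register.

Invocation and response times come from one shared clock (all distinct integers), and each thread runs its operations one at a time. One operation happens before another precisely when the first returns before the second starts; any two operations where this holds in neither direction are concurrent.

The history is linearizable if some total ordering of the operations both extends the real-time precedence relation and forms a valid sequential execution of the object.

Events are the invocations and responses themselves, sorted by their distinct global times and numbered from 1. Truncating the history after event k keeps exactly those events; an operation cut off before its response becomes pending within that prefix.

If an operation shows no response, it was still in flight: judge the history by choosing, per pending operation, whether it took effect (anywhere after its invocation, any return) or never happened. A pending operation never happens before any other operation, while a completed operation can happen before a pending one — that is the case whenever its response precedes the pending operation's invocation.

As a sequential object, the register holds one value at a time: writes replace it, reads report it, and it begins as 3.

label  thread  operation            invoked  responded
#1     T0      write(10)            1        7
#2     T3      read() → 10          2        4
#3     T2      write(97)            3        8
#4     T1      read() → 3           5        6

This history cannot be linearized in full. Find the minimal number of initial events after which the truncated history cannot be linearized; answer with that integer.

events 1..5 are still linearizable — one witness is #1, #2:
after step 1 (#1 write(10) (pending, included)): value 10
after step 2 (#2 read() → 10): value 10
with event 6 included (#4 responding at time 6), all real-time-consistent orders fail
including or dropping the 2 pending operations (#1, #3) in any combination fails
sample order #2, #4 (pending dropped) stalls at step 1 — #2 read() → 10 has no legal effect

6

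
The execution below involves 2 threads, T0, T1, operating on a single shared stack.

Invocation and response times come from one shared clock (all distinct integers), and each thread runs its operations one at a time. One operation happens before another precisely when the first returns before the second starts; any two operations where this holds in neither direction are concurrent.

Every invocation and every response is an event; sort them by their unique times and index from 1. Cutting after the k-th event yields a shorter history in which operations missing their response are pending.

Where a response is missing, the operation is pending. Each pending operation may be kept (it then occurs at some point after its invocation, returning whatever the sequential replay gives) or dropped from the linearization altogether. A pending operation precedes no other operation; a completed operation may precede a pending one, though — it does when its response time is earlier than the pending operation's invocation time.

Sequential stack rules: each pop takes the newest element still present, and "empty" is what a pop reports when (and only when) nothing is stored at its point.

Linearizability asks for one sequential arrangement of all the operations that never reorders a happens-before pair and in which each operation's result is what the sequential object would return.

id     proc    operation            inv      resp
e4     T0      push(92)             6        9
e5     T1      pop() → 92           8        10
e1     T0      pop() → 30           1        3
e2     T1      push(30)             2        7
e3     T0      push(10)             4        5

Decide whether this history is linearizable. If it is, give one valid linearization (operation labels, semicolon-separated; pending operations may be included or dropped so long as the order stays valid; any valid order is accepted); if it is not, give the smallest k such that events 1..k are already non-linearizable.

linearizable — witness: e2; e1; e3; e4; e5

step 1: e2 push(30) — stack <30>
step 2: e1 pop() → 30 — stack <>
step 3: e3 push(10) — stack <10>
step 4: e4 push(92) — stack <10,92>
step 5: e5 pop() → 92 — stack <10>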